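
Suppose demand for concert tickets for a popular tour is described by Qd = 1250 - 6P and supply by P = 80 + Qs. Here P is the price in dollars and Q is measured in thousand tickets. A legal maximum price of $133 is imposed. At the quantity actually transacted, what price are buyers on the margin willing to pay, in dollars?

Rearranging supply gives Qs = P - 80. Equilibrium: 1250 - 6P = P - 80, so 1330 = 7P and P* = 190, Q* = 110.
The ceiling of 133 is below the equilibrium price 190, so it binds.
At P = 133: Qd = 1250 - 6·133 = 452 and Qs = 133 - 80 = 53.
Only 53 units reach the market. On the demand curve, the marginal buyer's willingness to pay at Q = 53 is (1250 - 53)/6 = 199.5.

199.5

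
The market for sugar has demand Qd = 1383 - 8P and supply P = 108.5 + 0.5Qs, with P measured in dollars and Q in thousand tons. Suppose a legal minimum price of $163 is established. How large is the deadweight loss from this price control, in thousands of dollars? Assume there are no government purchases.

180

Rearranging supply gives Qs = 2P - 217. Without the control the market clears where 1383 - 8P = 2P - 217, i.e. P* = 160 and Q* = 103.
Because the floor (163) lies above the market-clearing price, it is binding.
At P = 163: Qd = 1383 - 8·163 = 79 and Qs = 2·163 - 217 = 109.
Quantity traded falls to 79. At Q = 79 the demand price is (1383 - 79)/8 = 163 and the supply price is (217 + 79)/2 = 148.
Deadweight loss = ½ · (163 - 148) · (103 - 79) = ½ · 15 · 24 = 180.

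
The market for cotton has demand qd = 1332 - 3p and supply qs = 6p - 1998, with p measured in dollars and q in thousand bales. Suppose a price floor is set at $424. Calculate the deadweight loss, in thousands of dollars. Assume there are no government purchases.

Setting quantity demanded equal to quantity supplied, 1332 - 3p = 6p - 1998, gives p* = 370 and q* = 222.
Because the floor (424) lies above the market-clearing price, it is binding.
At p = 424: qd = 1332 - 3·424 = 60 and qs = 6·424 - 1998 = 546.
Quantity traded falls to 60. At q = 60 the demand price is (1332 - 60)/3 = 424 and the supply price is (1998 + 60)/6 = 343.
Deadweight loss = ½ · (424 - 343) · (222 - 60) = ½ · 81 · 162 = 6561.

6561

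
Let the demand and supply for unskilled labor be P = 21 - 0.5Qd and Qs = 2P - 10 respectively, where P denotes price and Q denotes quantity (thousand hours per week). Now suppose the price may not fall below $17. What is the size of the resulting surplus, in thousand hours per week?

Rearranging demand gives Qd = 42 - 2P. Without the control the market clears where 42 - 2P = 2P - 10, i.e. P* = 13 and Q* = 16.
Since 17 > 13, the floor is binding.
At P = 17: Qd = 42 - 2·17 = 8 and Qs = 2·17 - 10 = 24.
Surplus = Qs - Qd = 24 - 8 = 16.

16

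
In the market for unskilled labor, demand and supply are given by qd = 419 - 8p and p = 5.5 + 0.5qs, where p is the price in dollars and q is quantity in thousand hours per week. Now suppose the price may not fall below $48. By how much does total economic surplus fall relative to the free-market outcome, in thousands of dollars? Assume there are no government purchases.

Rearranging supply gives qs = 2p - 11. Without the control the market clears where 419 - 8p = 2p - 11, i.e. p* = 43 and q* = 75.
The floor of 48 is above the equilibrium price 43, so it binds.
At p = 48: qd = 419 - 8·48 = 35 and qs = 2·48 - 11 = 85.
Quantity traded falls to 35. At q = 35 the demand price is (419 - 35)/8 = 48 and the supply price is (11 + 35)/2 = 23.
Deadweight loss = ½ · (48 - 23) · (75 - 35) = ½ · 25 · 40 = 500.

500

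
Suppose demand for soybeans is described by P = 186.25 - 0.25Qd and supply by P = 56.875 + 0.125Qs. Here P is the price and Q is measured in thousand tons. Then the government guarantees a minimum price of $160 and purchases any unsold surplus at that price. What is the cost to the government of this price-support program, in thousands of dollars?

115200

Rearranging demand gives Qd = 745 - 4P; rearranging supply gives Qs = 8P - 455. Setting quantity demanded equal to quantity supplied, 745 - 4P = 8P - 455, gives P* = 100 and Q* = 345.
Since 160 > 100, the floor is binding.
At P = 160: Qd = 745 - 4·160 = 105 and Qs = 8·160 - 455 = 825.
Surplus = Qs - Qd = 720.
Government expenditure = surplus × support price = 720 × 160 = 115200.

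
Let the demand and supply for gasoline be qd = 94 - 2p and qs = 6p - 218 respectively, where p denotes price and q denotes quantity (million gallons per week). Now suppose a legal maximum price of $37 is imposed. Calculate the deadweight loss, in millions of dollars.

Setting quantity demanded equal to quantity supplied, 94 - 2p = 6p - 218, gives p* = 39 and q* = 16.
Since 37 < 39, the ceiling is binding.
At p = 37: qd = 94 - 2·37 = 20 and qs = 6·37 - 218 = 4.
Quantity traded falls to 4. At q = 4 the demand price is (94 - 4)/2 = 45 and the supply price is (218 + 4)/6 = 37.
Deadweight loss = ½ · (45 - 37) · (16 - 4) = ½ · 8 · 12 = 48.

48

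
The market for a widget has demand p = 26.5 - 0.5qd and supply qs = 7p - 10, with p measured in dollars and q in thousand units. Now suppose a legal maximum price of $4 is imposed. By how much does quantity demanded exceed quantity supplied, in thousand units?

Rearranging demand gives qd = 53 - 2p. Setting quantity demanded equal to quantity supplied, 53 - 2p = 7p - 10, gives p* = 7 and q* = 39.
Because the ceiling (4) lies below the market-clearing price, it is binding.
At p = 4: qd = 53 - 2·4 = 45 and qs = 7·4 - 10 = 18.
Shortage = qd - qs = 45 - 18 = 27.

27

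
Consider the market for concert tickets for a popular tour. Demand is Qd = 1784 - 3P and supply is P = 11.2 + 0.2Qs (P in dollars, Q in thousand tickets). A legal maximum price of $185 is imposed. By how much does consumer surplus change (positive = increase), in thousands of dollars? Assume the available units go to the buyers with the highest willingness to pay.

Rearranging supply gives Qs = 5P - 56. Setting quantity demanded equal to quantity supplied, 1784 - 3P = 5P - 56, gives P* = 230 and Q* = 1094.
The ceiling of 185 is below the equilibrium price 230, so it binds.
At P = 185: Qd = 1784 - 3·185 = 1229 and Qs = 5·185 - 56 = 869.
Consumer surplus without the control is ½ · (1784/3 - 230) · 1094 = 598418/3.
With the ceiling, 869 units are sold at 185 (assume they go to the highest-value buyers). The demand price at Q = 869 is 305, so CS = ½ · [(1784/3 - 185) + (305 - 185)] · 869 = 1380841/6.
Change in consumer surplus = 1380841/6 - 598418/3 = 30667.5.

30667.5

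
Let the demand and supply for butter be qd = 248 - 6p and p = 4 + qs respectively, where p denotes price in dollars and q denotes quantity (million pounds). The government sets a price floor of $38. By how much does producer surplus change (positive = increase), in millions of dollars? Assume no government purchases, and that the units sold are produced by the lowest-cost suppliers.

Rearranging supply gives qs = p - 4. Without the control the market clears where 248 - 6p = p - 4, i.e. p* = 36 and q* = 32.
Because the floor (38) lies above the market-clearing price, it is binding.
At p = 38: qd = 248 - 6·38 = 20 and qs = 38 - 4 = 34.
Producer surplus without the control is ½ · (36 - 4) · 32 = 512.
With the floor, 20 units are sold at 38. The supply price at q = 20 is 24, so PS = ½ · [(38 - 4) + (38 - 24)] · 20 = 480.
Change in producer surplus = 480 - 512 = -32.

-32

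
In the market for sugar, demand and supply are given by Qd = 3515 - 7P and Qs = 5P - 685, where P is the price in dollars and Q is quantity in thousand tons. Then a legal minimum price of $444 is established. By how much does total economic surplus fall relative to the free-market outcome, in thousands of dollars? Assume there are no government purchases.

74222.4

Setting quantity demanded equal to quantity supplied, 3515 - 7P = 5P - 685, gives P* = 350 and Q* = 1065.
Because the floor (444) lies above the market-clearing price, it is binding.
At P = 444: Qd = 3515 - 7·444 = 407 and Qs = 5·444 - 685 = 1535.
Quantity traded falls to 407. At Q = 407 the demand price is (3515 - 407)/7 = 444 and the supply price is (685 + 407)/5 = 218.4.
Deadweight loss = ½ · (444 - 218.4) · (1065 - 407) = ½ · 225.6 · 658 = 74222.4.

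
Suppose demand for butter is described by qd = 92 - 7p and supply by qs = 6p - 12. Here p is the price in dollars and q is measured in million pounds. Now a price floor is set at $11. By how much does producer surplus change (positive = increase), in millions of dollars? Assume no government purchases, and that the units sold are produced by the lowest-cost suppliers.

Equilibrium: 92 - 7p = 6p - 12, so 104 = 13p and p* = 8, q* = 36.
Because the floor (11) lies above the market-clearing price, it is binding.
At p = 11: qd = 92 - 7·11 = 15 and qs = 6·11 - 12 = 54.
Producer surplus without the control is ½ · (8 - 2) · 36 = 108.
With the floor, 15 units are sold at 11. The supply price at q = 15 is 4.5, so PS = ½ · [(11 - 2) + (11 - 4.5)] · 15 = 116.25.
Change in producer surplus = 116.25 - 108 = 8.25.

8.25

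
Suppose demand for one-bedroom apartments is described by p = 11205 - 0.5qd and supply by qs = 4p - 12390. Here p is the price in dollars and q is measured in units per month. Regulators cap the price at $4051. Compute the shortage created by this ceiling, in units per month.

10494

Rearranging demand gives qd = 22410 - 2p. In a free market, 22410 - 2p = 4p - 12390 gives the equilibrium p* = 5800, q* = 10810.
The ceiling of 4051 is below the equilibrium price 5800, so it binds.
At p = 4051: qd = 22410 - 2·4051 = 14308 and qs = 4·4051 - 12390 = 3814.
Shortage = qd - qs = 14308 - 3814 = 10494.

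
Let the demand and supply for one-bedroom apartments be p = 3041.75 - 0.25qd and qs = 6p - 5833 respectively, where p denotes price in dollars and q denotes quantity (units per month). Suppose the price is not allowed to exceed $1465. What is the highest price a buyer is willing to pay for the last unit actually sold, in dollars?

Rearranging demand gives qd = 12167 - 4p. Setting quantity demanded equal to quantity supplied, 12167 - 4p = 6p - 5833, gives p* = 1800 and q* = 4967.
Since 1465 < 1800, the ceiling is binding.
At p = 1465: qd = 12167 - 4·1465 = 6307 and qs = 6·1465 - 5833 = 2957.
Only 2957 units reach the market. On the demand curve, the marginal buyer's willingness to pay at q = 2957 is (12167 - 2957)/4 = 2302.5.

2302.5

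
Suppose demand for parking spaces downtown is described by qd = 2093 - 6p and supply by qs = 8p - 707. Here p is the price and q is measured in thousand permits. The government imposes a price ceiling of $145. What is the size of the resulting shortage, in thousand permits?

770

Setting quantity demanded equal to quantity supplied, 2093 - 6p = 8p - 707, gives p* = 200 and q* = 893.
Since 145 < 200, the ceiling is binding.
At p = 145: qd = 2093 - 6·145 = 1223 and qs = 8·145 - 707 = 453.
Shortage = qd - qs = 1223 - 453 = 770.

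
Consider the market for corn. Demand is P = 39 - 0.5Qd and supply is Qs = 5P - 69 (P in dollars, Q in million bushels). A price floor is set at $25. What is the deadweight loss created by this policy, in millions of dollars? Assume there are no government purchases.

22.4

Rearranging demand gives Qd = 78 - 2P. Without the control the market clears where 78 - 2P = 5P - 69, i.e. P* = 21 and Q* = 36.
Since 25 > 21, the floor is binding.
At P = 25: Qd = 78 - 2·25 = 28 and Qs = 5·25 - 69 = 56.
Quantity traded falls to 28. At Q = 28 the demand price is (78 - 28)/2 = 25 and the supply price is (69 + 28)/5 = 19.4.
Deadweight loss = ½ · (25 - 19.4) · (36 - 28) = ½ · 5.6 · 8 = 22.4.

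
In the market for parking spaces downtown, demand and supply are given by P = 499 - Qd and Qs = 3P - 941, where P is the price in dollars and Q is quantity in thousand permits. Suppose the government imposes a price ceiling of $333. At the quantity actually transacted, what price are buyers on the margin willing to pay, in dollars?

Rearranging demand gives Qd = 499 - P. Setting quantity demanded equal to quantity supplied, 499 - P = 3P - 941, gives P* = 360 and Q* = 139.
The ceiling of 333 is below the equilibrium price 360, so it binds.
At P = 333: Qd = 499 - 333 = 166 and Qs = 3·333 - 941 = 58.
Only 58 units reach the market. On the demand curve, the marginal buyer's willingness to pay at Q = 58 is (499 - 58) = 441.

441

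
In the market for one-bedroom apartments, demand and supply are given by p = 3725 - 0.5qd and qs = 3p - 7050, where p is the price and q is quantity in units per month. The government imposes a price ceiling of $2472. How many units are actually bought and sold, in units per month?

Rearranging demand gives qd = 7450 - 2p. Without the control the market clears where 7450 - 2p = 3p - 7050, i.e. p* = 2900 and q* = 1650.
Since 2472 < 2900, the ceiling is binding.
At p = 2472: qd = 7450 - 2·2472 = 2506 and qs = 3·2472 - 7050 = 366.
The quantity actually transacted is the short side, supply: 366.

366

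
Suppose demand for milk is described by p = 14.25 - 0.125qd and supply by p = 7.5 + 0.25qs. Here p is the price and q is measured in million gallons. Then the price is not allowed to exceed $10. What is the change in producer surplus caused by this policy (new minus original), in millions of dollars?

Rearranging demand gives qd = 114 - 8p; rearranging supply gives qs = 4p - 30. Setting quantity demanded equal to quantity supplied, 114 - 8p = 4p - 30, gives p* = 12 and q* = 18.
The ceiling of 10 is below the equilibrium price 12, so it binds.
At p = 10: qd = 114 - 8·10 = 34 and qs = 4·10 - 30 = 10.
Producer surplus without the control is ½ · (12 - 7.5) · 18 = 40.5.
With the ceiling, producers sell 10 units at 10, so PS = ½ · (10 - 7.5) · 10 = 12.5.
Change in producer surplus = 12.5 - 40.5 = -28.

-28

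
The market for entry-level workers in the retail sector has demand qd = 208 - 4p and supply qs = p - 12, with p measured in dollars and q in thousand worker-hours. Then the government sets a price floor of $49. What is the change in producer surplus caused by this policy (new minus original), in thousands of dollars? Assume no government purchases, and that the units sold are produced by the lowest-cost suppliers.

Equilibrium: 208 - 4p = p - 12, so 220 = 5p and p* = 44, q* = 32.
The floor of 49 is above the equilibrium price 44, so it binds.
At p = 49: qd = 208 - 4·49 = 12 and qs = 49 - 12 = 37.
Producer surplus without the control is ½ · (44 - 12) · 32 = 512.
With the floor, 12 units are sold at 49. The supply price at q = 12 is 24, so PS = ½ · [(49 - 12) + (49 - 24)] · 12 = 372.
Change in producer surplus = 372 - 512 = -140.

-140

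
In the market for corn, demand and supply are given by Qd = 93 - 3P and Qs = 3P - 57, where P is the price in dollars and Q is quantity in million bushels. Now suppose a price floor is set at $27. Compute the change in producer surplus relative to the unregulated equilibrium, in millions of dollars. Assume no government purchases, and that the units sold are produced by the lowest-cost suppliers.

18

In a free market, 93 - 3P = 3P - 57 gives the equilibrium P* = 25, Q* = 18.
The floor of 27 is above the equilibrium price 25, so it binds.
At P = 27: Qd = 93 - 3·27 = 12 and Qs = 3·27 - 57 = 24.
Producer surplus without the control is ½ · (25 - 19) · 18 = 54.
With the floor, 12 units are sold at 27. The supply price at Q = 12 is 23, so PS = ½ · [(27 - 19) + (27 - 23)] · 12 = 72.
Change in producer surplus = 72 - 54 = 18.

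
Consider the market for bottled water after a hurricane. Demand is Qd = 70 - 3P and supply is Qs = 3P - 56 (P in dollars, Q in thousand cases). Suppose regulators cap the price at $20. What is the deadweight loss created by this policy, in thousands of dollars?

3

Without the control the market clears where 70 - 3P = 3P - 56, i.e. P* = 21 and Q* = 7.
Since 20 < 21, the ceiling is binding.
At P = 20: Qd = 70 - 3·20 = 10 and Qs = 3·20 - 56 = 4.
Quantity traded falls to 4. At Q = 4 the demand price is (70 - 4)/3 = 22 and the supply price is (56 + 4)/3 = 20.
Deadweight loss = ½ · (22 - 20) · (7 - 4) = ½ · 2 · 3 = 3.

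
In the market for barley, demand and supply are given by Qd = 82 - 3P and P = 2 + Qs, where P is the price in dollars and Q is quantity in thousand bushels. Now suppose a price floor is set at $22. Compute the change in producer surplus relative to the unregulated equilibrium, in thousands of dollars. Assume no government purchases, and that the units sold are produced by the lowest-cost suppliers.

Rearranging supply gives Qs = P - 2. In a free market, 82 - 3P = P - 2 gives the equilibrium P* = 21, Q* = 19.
The floor of 22 is above the equilibrium price 21, so it binds.
At P = 22: Qd = 82 - 3·22 = 16 and Qs = 22 - 2 = 20.
Producer surplus without the control is ½ · (21 - 2) · 19 = 180.5.
With the floor, 16 units are sold at 22. The supply price at Q = 16 is 18, so PS = ½ · [(22 - 2) + (22 - 18)] · 16 = 192.
Change in producer surplus = 192 - 180.5 = 11.5.

11.5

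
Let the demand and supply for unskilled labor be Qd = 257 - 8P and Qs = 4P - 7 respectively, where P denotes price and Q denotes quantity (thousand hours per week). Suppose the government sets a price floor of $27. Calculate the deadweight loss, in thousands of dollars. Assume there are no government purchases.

300

In a free market, 257 - 8P = 4P - 7 gives the equilibrium P* = 22, Q* = 81.
Because the floor (27) lies above the market-clearing price, it is binding.
At P = 27: Qd = 257 - 8·27 = 41 and Qs = 4·27 - 7 = 101.
Quantity traded falls to 41. At Q = 41 the demand price is (257 - 41)/8 = 27 and the supply price is (7 + 41)/4 = 12.
Deadweight loss = ½ · (27 - 12) · (81 - 41) = ½ · 15 · 40 = 300.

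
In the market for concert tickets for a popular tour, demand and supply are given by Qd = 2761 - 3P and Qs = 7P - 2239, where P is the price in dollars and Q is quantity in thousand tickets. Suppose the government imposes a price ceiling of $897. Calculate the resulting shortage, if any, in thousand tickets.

Setting quantity demanded equal to quantity supplied, 2761 - 3P = 7P - 2239, gives P* = 500 and Q* = 1261.
The ceiling of 897 is above the equilibrium price 500, so it is not binding; the market clears at P* = 500, Q* = 1261.
Since the control does not bind, there is no shortage.

0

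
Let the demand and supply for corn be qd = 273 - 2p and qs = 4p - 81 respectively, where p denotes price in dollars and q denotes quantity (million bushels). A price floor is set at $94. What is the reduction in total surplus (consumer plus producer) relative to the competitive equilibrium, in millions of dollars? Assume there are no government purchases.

Without the control the market clears where 273 - 2p = 4p - 81, i.e. p* = 59 and q* = 155.
Since 94 > 59, the floor is binding.
At p = 94: qd = 273 - 2·94 = 85 and qs = 4·94 - 81 = 295.
Quantity traded falls to 85. At q = 85 the demand price is (273 - 85)/2 = 94 and the supply price is (81 + 85)/4 = 41.5.
Deadweight loss = ½ · (94 - 41.5) · (155 - 85) = ½ · 52.5 · 70 = 1837.5.

1837.5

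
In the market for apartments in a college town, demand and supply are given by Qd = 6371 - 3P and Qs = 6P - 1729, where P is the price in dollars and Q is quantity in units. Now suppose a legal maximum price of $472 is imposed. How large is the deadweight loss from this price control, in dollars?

1648656

Setting quantity demanded equal to quantity supplied, 6371 - 3P = 6P - 1729, gives P* = 900 and Q* = 3671.
Because the ceiling (472) lies below the market-clearing price, it is binding.
At P = 472: Qd = 6371 - 3·472 = 4955 and Qs = 6·472 - 1729 = 1103.
Quantity traded falls to 1103. At Q = 1103 the demand price is (6371 - 1103)/3 = 1756 and the supply price is (1729 + 1103)/6 = 472.
Deadweight loss = ½ · (1756 - 472) · (3671 - 1103) = ½ · 1284 · 2568 = 1648656.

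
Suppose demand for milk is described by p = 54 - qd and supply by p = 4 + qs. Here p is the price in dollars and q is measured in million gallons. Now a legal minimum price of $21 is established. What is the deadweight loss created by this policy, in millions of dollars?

0

Rearranging demand gives qd = 54 - p; rearranging supply gives qs = p - 4. In a free market, 54 - p = p - 4 gives the equilibrium p* = 29, q* = 25.
The floor of 21 is below the equilibrium price 29, so it is not binding; the market clears at p* = 29, q* = 25.
Since the control does not bind, no trades are prevented and deadweight loss is zero.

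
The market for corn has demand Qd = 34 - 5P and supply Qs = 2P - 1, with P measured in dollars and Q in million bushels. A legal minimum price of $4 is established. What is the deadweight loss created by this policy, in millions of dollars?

0

In a free market, 34 - 5P = 2P - 1 gives the equilibrium P* = 5, Q* = 9.
Since 4 is below P* = 5, the floor does not bind and the free-market outcome prevails.
Since the control does not bind, no trades are prevented and deadweight loss is zero.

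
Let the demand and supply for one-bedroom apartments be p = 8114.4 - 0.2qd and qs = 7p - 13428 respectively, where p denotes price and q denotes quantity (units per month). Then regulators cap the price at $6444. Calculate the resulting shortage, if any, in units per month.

Rearranging demand gives qd = 40572 - 5p. In a free market, 40572 - 5p = 7p - 13428 gives the equilibrium p* = 4500, q* = 18072.
Since 6444 is above p* = 4500, the ceiling does not bind and the free-market outcome prevails.
Since the control does not bind, there is no shortage.

0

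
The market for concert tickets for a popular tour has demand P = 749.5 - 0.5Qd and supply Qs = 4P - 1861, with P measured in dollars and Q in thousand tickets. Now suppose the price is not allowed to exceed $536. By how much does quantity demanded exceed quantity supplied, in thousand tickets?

Rearranging demand gives Qd = 1499 - 2P. Setting quantity demanded equal to quantity supplied, 1499 - 2P = 4P - 1861, gives P* = 560 and Q* = 379.
Because the ceiling (536) lies below the market-clearing price, it is binding.
At P = 536: Qd = 1499 - 2·536 = 427 and Qs = 4·536 - 1861 = 283.
Shortage = Qd - Qs = 427 - 283 = 144.

144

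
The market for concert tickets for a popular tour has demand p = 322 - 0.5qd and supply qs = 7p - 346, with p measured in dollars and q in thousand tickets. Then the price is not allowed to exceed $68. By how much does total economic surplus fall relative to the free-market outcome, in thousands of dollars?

Rearranging demand gives qd = 644 - 2p. Without the control the market clears where 644 - 2p = 7p - 346, i.e. p* = 110 and q* = 424.
Because the ceiling (68) lies below the market-clearing price, it is binding.
At p = 68: qd = 644 - 2·68 = 508 and qs = 7·68 - 346 = 130.
Quantity traded falls to 130. At q = 130 the demand price is (644 - 130)/2 = 257 and the supply price is (346 + 130)/7 = 68.
Deadweight loss = ½ · (257 - 68) · (424 - 130) = ½ · 189 · 294 = 27783.

27783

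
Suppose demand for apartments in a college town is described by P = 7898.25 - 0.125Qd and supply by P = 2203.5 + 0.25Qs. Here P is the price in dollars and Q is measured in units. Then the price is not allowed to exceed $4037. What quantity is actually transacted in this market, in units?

7334

Rearranging demand gives Qd = 63186 - 8P; rearranging supply gives Qs = 4P - 8814. In a free market, 63186 - 8P = 4P - 8814 gives the equilibrium P* = 6000, Q* = 15186.
The ceiling of 4037 is below the equilibrium price 6000, so it binds.
At P = 4037: Qd = 63186 - 8·4037 = 30890 and Qs = 4·4037 - 8814 = 7334.
The quantity actually transacted is the short side, supply: 7334.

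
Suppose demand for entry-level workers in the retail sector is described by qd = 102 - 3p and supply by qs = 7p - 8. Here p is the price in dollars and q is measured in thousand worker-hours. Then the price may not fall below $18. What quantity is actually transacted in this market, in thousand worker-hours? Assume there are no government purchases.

Equilibrium: 102 - 3p = 7p - 8, so 110 = 10p and p* = 11, q* = 69.
Since 18 > 11, the floor is binding.
At p = 18: qd = 102 - 3·18 = 48 and qs = 7·18 - 8 = 118.
The quantity actually transacted is the short side, demand: 48.

48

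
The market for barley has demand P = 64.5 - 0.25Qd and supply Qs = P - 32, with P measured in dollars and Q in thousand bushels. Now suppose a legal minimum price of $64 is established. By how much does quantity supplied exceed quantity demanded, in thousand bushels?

30

Rearranging demand gives Qd = 258 - 4P. Equilibrium: 258 - 4P = P - 32, so 290 = 5P and P* = 58, Q* = 26.
Since 64 > 58, the floor is binding.
At P = 64: Qd = 258 - 4·64 = 2 and Qs = 64 - 32 = 32.
Surplus = Qs - Qd = 32 - 2 = 30.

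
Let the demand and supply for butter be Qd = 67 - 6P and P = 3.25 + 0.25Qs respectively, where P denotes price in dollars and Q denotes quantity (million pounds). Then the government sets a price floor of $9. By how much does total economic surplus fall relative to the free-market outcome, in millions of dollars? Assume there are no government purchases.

7.5

Rearranging supply gives Qs = 4P - 13. In a free market, 67 - 6P = 4P - 13 gives the equilibrium P* = 8, Q* = 19.
The floor of 9 is above the equilibrium price 8, so it binds.
At P = 9: Qd = 67 - 6·9 = 13 and Qs = 4·9 - 13 = 23.
Quantity traded falls to 13. At Q = 13 the demand price is (67 - 13)/6 = 9 and the supply price is (13 + 13)/4 = 6.5.
Deadweight loss = ½ · (9 - 6.5) · (19 - 13) = ½ · 2.5 · 6 = 7.5.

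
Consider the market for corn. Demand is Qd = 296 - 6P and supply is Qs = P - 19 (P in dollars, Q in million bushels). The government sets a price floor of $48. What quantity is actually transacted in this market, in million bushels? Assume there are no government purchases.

Setting quantity demanded equal to quantity supplied, 296 - 6P = P - 19, gives P* = 45 and Q* = 26.
Since 48 > 45, the floor is binding.
At P = 48: Qd = 296 - 6·48 = 8 and Qs = 48 - 19 = 29.
The quantity actually transacted is the short side, demand: 8.

8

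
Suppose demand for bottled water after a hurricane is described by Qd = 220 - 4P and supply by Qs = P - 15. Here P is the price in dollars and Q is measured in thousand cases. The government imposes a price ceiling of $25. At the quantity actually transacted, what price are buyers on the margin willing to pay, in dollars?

52.5

Without the control the market clears where 220 - 4P = P - 15, i.e. P* = 47 and Q* = 32.
Since 25 < 47, the ceiling is binding.
At P = 25: Qd = 220 - 4·25 = 120 and Qs = 25 - 15 = 10.
Only 10 units reach the market. On the demand curve, the marginal buyer's willingness to pay at Q = 10 is (220 - 10)/4 = 52.5.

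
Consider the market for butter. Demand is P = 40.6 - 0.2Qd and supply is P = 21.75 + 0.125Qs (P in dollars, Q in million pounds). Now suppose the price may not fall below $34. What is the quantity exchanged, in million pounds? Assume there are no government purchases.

33

Rearranging demand gives Qd = 203 - 5P; rearranging supply gives Qs = 8P - 174. In a free market, 203 - 5P = 8P - 174 gives the equilibrium P* = 29, Q* = 58.
The floor of 34 is above the equilibrium price 29, so it binds.
At P = 34: Qd = 203 - 5·34 = 33 and Qs = 8·34 - 174 = 98.
The quantity actually transacted is the short side, demand: 33.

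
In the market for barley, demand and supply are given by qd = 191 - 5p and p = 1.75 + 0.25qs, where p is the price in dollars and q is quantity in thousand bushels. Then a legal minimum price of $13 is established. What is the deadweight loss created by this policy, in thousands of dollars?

0

Rearranging supply gives qs = 4p - 7. Setting quantity demanded equal to quantity supplied, 191 - 5p = 4p - 7, gives p* = 22 and q* = 81.
The floor of 13 is below the equilibrium price 22, so it is not binding; the market clears at p* = 22, q* = 81.
Since the control does not bind, no trades are prevented and deadweight loss is zero.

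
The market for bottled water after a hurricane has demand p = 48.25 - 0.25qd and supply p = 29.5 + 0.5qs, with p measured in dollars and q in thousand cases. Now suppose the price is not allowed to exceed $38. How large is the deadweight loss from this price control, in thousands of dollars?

Rearranging demand gives qd = 193 - 4p; rearranging supply gives qs = 2p - 59. Without the control the market clears where 193 - 4p = 2p - 59, i.e. p* = 42 and q* = 25.
The ceiling of 38 is below the equilibrium price 42, so it binds.
At p = 38: qd = 193 - 4·38 = 41 and qs = 2·38 - 59 = 17.
Quantity traded falls to 17. At q = 17 the demand price is (193 - 17)/4 = 44 and the supply price is (59 + 17)/2 = 38.
Deadweight loss = ½ · (44 - 38) · (25 - 17) = ½ · 6 · 8 = 24.

24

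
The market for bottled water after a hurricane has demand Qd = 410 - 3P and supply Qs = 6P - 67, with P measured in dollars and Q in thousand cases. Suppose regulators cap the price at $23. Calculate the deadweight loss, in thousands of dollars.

8100

In a free market, 410 - 3P = 6P - 67 gives the equilibrium P* = 53, Q* = 251.
Because the ceiling (23) lies below the market-clearing price, it is binding.
At P = 23: Qd = 410 - 3·23 = 341 and Qs = 6·23 - 67 = 71.
Quantity traded falls to 71. At Q = 71 the demand price is (410 - 71)/3 = 113 and the supply price is (67 + 71)/6 = 23.
Deadweight loss = ½ · (113 - 23) · (251 - 71) = ½ · 90 · 180 = 8100.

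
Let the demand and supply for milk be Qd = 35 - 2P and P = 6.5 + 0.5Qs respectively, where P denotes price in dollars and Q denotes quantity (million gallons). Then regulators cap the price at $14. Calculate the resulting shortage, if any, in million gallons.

0

Rearranging supply gives Qs = 2P - 13. Setting quantity demanded equal to quantity supplied, 35 - 2P = 2P - 13, gives P* = 12 and Q* = 11.
Since 14 is above P* = 12, the ceiling does not bind and the free-market outcome prevails.
Since the control does not bind, there is no shortage.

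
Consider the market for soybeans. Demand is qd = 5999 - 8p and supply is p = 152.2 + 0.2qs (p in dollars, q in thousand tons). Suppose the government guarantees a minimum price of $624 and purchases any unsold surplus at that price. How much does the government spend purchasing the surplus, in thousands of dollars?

Rearranging supply gives qs = 5p - 761. Setting quantity demanded equal to quantity supplied, 5999 - 8p = 5p - 761, gives p* = 520 and q* = 1839.
The floor of 624 is above the equilibrium price 520, so it binds.
At p = 624: qd = 5999 - 8·624 = 1007 and qs = 5·624 - 761 = 2359.
Surplus = qs - qd = 1352.
Government expenditure = surplus × support price = 1352 × 624 = 843648.

843648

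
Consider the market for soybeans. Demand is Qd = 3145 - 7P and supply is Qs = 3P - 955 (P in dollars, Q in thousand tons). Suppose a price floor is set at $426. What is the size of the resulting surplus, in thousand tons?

160

In a free market, 3145 - 7P = 3P - 955 gives the equilibrium P* = 410, Q* = 275.
Since 426 > 410, the floor is binding.
At P = 426: Qd = 3145 - 7·426 = 163 and Qs = 3·426 - 955 = 323.
Surplus = Qs - Qd = 323 - 163 = 160.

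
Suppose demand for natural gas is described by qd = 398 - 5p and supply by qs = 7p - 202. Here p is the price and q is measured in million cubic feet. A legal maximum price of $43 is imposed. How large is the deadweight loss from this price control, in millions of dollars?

411.6

Without the control the market clears where 398 - 5p = 7p - 202, i.e. p* = 50 and q* = 148.
Because the ceiling (43) lies below the market-clearing price, it is binding.
At p = 43: qd = 398 - 5·43 = 183 and qs = 7·43 - 202 = 99.
Quantity traded falls to 99. At q = 99 the demand price is (398 - 99)/5 = 59.8 and the supply price is (202 + 99)/7 = 43.
Deadweight loss = ½ · (59.8 - 43) · (148 - 99) = ½ · 16.8 · 49 = 411.6.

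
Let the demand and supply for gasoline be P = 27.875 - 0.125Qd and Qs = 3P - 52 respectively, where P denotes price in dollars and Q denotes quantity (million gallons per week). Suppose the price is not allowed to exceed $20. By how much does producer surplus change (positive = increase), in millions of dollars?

-77.5

Rearranging demand gives Qd = 223 - 8P. In a free market, 223 - 8P = 3P - 52 gives the equilibrium P* = 25, Q* = 23.
Since 20 < 25, the ceiling is binding.
At P = 20: Qd = 223 - 8·20 = 63 and Qs = 3·20 - 52 = 8.
Producer surplus without the control is ½ · (25 - 52/3) · 23 = 529/6.
With the ceiling, producers sell 8 units at 20, so PS = ½ · (20 - 52/3) · 8 = 32/3.
Change in producer surplus = 32/3 - 529/6 = -77.5.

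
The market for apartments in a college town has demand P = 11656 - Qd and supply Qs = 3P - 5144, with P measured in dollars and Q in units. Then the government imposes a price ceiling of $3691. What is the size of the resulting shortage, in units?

2036

Rearranging demand gives Qd = 11656 - P. Setting quantity demanded equal to quantity supplied, 11656 - P = 3P - 5144, gives P* = 4200 and Q* = 7456.
The ceiling of 3691 is below the equilibrium price 4200, so it binds.
At P = 3691: Qd = 11656 - 3691 = 7965 and Qs = 3·3691 - 5144 = 5929.
Shortage = Qd - Qs = 7965 - 5929 = 2036.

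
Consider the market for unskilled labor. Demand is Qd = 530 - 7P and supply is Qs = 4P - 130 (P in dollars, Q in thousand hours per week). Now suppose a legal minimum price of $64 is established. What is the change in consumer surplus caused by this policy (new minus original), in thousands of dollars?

-384

Equilibrium: 530 - 7P = 4P - 130, so 660 = 11P and P* = 60, Q* = 110.
Because the floor (64) lies above the market-clearing price, it is binding.
At P = 64: Qd = 530 - 7·64 = 82 and Qs = 4·64 - 130 = 126.
Consumer surplus without the control is ½ · (530/7 - 60) · 110 = 6050/7.
With the floor, consumers buy 82 units at 64, so CS = ½ · (530/7 - 64) · 82 = 3362/7.
Change in consumer surplus = 3362/7 - 6050/7 = -384.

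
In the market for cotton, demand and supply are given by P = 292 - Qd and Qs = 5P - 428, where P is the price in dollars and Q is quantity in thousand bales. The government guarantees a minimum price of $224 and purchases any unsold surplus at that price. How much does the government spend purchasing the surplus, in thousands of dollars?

Rearranging demand gives Qd = 292 - P. Without the control the market clears where 292 - P = 5P - 428, i.e. P* = 120 and Q* = 172.
The floor of 224 is above the equilibrium price 120, so it binds.
At P = 224: Qd = 292 - 224 = 68 and Qs = 5·224 - 428 = 692.
Surplus = Qs - Qd = 624.
Government expenditure = surplus × support price = 624 × 224 = 139776.

139776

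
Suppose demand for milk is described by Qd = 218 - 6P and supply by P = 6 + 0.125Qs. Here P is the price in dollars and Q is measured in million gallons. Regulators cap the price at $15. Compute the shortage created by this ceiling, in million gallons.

Rearranging supply gives Qs = 8P - 48. Without the control the market clears where 218 - 6P = 8P - 48, i.e. P* = 19 and Q* = 104.
Since 15 < 19, the ceiling is binding.
At P = 15: Qd = 218 - 6·15 = 128 and Qs = 8·15 - 48 = 72.
Shortage = Qd - Qs = 128 - 72 = 56.

56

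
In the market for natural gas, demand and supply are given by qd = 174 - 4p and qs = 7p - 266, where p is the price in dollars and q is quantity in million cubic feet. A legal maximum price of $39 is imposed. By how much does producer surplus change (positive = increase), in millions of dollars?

Without the control the market clears where 174 - 4p = 7p - 266, i.e. p* = 40 and q* = 14.
Since 39 < 40, the ceiling is binding.
At p = 39: qd = 174 - 4·39 = 18 and qs = 7·39 - 266 = 7.
Producer surplus without the control is ½ · (40 - 38) · 14 = 14.
With the ceiling, producers sell 7 units at 39, so PS = ½ · (39 - 38) · 7 = 3.5.
Change in producer surplus = 3.5 - 14 = -10.5.

-10.5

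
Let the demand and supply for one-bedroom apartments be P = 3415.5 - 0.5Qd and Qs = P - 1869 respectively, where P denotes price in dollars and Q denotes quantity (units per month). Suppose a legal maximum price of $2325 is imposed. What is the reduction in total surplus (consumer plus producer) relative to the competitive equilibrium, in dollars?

Rearranging demand gives Qd = 6831 - 2P. Without the control the market clears where 6831 - 2P = P - 1869, i.e. P* = 2900 and Q* = 1031.
Since 2325 < 2900, the ceiling is binding.
At P = 2325: Qd = 6831 - 2·2325 = 2181 and Qs = 2325 - 1869 = 456.
Quantity traded falls to 456. At Q = 456 the demand price is (6831 - 456)/2 = 3187.5 and the supply price is 1869 + 456 = 2325.
Deadweight loss = ½ · (3187.5 - 2325) · (1031 - 456) = ½ · 862.5 · 575 = 247968.75.

247968.75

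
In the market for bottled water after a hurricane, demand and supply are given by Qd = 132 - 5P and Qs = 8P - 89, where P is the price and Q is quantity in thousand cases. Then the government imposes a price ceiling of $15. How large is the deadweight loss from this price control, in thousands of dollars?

41.6

Equilibrium: 132 - 5P = 8P - 89, so 221 = 13P and P* = 17, Q* = 47.
Because the ceiling (15) lies below the market-clearing price, it is binding.
At P = 15: Qd = 132 - 5·15 = 57 and Qs = 8·15 - 89 = 31.
Quantity traded falls to 31. At Q = 31 the demand price is (132 - 31)/5 = 20.2 and the supply price is (89 + 31)/8 = 15.
Deadweight loss = ½ · (20.2 - 15) · (47 - 31) = ½ · 5.2 · 16 = 41.6.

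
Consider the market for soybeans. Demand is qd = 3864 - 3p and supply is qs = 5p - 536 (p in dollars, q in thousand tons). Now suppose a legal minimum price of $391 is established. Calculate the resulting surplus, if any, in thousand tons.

0

Without the control the market clears where 3864 - 3p = 5p - 536, i.e. p* = 550 and q* = 2214.
Since 391 is below p* = 550, the floor does not bind and the free-market outcome prevails.
Since the control does not bind, there is no surplus.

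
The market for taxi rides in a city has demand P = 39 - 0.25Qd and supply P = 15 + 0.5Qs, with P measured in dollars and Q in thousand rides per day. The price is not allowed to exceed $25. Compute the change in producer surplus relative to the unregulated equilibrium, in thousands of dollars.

-156

Rearranging demand gives Qd = 156 - 4P; rearranging supply gives Qs = 2P - 30. Without the control the market clears where 156 - 4P = 2P - 30, i.e. P* = 31 and Q* = 32.
The ceiling of 25 is below the equilibrium price 31, so it binds.
At P = 25: Qd = 156 - 4·25 = 56 and Qs = 2·25 - 30 = 20.
Producer surplus without the control is ½ · (31 - 15) · 32 = 256.
With the ceiling, producers sell 20 units at 25, so PS = ½ · (25 - 15) · 20 = 100.
Change in producer surplus = 100 - 256 = -156.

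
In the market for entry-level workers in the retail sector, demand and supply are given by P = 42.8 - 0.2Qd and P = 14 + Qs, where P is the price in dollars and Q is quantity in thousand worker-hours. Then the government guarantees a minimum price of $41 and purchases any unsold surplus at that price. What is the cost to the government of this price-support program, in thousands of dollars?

738

Rearranging demand gives Qd = 214 - 5P; rearranging supply gives Qs = P - 14. Equilibrium: 214 - 5P = P - 14, so 228 = 6P and P* = 38, Q* = 24.
Since 41 > 38, the floor is binding.
At P = 41: Qd = 214 - 5·41 = 9 and Qs = 41 - 14 = 27.
Surplus = Qs - Qd = 18.
Government expenditure = surplus × support price = 18 × 41 = 738.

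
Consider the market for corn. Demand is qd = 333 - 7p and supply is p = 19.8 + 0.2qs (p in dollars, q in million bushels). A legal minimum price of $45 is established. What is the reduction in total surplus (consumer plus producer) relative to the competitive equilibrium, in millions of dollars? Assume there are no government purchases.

Rearranging supply gives qs = 5p - 99. Equilibrium: 333 - 7p = 5p - 99, so 432 = 12p and p* = 36, q* = 81.
Since 45 > 36, the floor is binding.
At p = 45: qd = 333 - 7·45 = 18 and qs = 5·45 - 99 = 126.
Quantity traded falls to 18. At q = 18 the demand price is (333 - 18)/7 = 45 and the supply price is (99 + 18)/5 = 23.4.
Deadweight loss = ½ · (45 - 23.4) · (81 - 18) = ½ · 21.6 · 63 = 680.4.

680.4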